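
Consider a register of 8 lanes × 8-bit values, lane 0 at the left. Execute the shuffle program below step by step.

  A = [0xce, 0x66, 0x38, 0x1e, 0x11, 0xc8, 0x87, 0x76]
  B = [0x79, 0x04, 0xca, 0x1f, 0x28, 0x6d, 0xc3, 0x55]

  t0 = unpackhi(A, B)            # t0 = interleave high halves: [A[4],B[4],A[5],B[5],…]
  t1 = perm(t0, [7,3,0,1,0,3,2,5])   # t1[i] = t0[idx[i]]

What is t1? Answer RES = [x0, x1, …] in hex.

→ t0 |11|28|c8|6d|87|c3|76|55|
→ t1 |55|6d|11|28|11|6d|c8|c3|

RES = [ 0x55  0x6d  0x11  0x28  0x11  0x6d  0xc8  0xc3 ]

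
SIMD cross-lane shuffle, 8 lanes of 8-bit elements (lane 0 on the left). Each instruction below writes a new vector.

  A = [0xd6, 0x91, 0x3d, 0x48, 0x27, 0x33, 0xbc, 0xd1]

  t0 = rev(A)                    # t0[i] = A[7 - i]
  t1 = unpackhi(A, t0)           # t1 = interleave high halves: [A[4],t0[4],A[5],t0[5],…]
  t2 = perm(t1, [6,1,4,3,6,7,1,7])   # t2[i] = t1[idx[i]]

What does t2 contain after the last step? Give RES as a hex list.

RES = [ 0xd1  0x48  0xbc  0x3d  0xd1  0xd6  0x48  0xd6 ]

  t0: d1 bc 33 27 48 3d 91 d6
  t1: 27 48 33 3d bc 91 d1 d6
  t2: d1 48 bc 3d d1 d6 48 d6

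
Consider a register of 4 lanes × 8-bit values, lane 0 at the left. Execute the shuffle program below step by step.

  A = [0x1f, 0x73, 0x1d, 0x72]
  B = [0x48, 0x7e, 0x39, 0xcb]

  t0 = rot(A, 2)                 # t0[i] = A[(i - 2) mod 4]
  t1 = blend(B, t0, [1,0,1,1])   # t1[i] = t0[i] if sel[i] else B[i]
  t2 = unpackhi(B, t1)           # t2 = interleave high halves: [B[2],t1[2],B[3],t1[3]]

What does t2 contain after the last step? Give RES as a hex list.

  t0: 1d 72 1f 73
  t1: 1d 7e 1f 73
  t2: 39 1f cb 73

RES = [ 0x39  0x1f  0xcb  0x73 ]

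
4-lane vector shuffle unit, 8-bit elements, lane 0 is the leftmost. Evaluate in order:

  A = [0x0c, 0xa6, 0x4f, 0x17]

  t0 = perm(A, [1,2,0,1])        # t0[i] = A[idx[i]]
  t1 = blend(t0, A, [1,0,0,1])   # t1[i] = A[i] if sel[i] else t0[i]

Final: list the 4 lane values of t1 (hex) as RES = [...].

RES = [ 0x0c  0x4f  0x0c  0x17 ]

→ t0 |a6|4f|0c|a6|
→ t1 |0c|4f|0c|17|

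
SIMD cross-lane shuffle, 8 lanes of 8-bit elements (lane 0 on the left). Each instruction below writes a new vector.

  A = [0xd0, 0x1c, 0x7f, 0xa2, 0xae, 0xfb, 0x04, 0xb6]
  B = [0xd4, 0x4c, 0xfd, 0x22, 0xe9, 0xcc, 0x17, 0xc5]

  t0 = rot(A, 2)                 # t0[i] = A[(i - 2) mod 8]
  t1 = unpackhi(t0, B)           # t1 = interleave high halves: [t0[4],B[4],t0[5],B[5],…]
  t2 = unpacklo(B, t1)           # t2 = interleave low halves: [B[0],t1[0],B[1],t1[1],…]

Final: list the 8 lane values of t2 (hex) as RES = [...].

t0 = [0x04, 0xb6, 0xd0, 0x1c, 0x7f, 0xa2, 0xae, 0xfb]
t1 = [0x7f, 0xe9, 0xa2, 0xcc, 0xae, 0x17, 0xfb, 0xc5]
t2 = [0xd4, 0x7f, 0x4c, 0xe9, 0xfd, 0xa2, 0x22, 0xcc]

RES = [0xd4, 0x7f, 0x4c, 0xe9, 0xfd, 0xa2, 0x22, 0xcc]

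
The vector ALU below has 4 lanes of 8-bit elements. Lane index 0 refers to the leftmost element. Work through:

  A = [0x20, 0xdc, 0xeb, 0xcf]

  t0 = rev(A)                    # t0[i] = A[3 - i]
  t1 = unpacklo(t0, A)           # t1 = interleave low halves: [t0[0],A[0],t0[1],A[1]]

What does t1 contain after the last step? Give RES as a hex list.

→ t0 |cf|eb|dc|20|
→ t1 |cf|20|eb|dc|

RES = [ 0xcf  0x20  0xeb  0xdc ]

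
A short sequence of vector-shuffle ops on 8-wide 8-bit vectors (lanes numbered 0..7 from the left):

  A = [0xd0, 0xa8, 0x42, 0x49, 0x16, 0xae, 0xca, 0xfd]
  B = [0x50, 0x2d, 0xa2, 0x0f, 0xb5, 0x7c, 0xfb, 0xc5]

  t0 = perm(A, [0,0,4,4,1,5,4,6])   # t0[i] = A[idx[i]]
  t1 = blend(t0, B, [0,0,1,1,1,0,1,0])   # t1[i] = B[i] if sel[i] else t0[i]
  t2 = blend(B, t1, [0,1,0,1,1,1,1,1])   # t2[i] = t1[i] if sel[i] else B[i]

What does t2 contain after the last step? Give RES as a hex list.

RES = [0x50, 0xd0, 0xa2, 0x0f, 0xb5, 0xae, 0xfb, 0xca]

→ t0 |d0|d0|16|16|a8|ae|16|ca|
→ t1 |d0|d0|a2|0f|b5|ae|fb|ca|
→ t2 |50|d0|a2|0f|b5|ae|fb|ca|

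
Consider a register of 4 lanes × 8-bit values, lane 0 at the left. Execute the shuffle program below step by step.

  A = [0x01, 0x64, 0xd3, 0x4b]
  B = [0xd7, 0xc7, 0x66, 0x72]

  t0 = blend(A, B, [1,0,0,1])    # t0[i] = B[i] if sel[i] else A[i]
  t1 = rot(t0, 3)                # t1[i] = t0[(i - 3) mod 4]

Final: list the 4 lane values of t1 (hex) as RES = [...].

RES = [ 0x64  0xd3  0x72  0xd7 ]

t0 = [0xd7, 0x64, 0xd3, 0x72]
t1 = [0x64, 0xd3, 0x72, 0xd7]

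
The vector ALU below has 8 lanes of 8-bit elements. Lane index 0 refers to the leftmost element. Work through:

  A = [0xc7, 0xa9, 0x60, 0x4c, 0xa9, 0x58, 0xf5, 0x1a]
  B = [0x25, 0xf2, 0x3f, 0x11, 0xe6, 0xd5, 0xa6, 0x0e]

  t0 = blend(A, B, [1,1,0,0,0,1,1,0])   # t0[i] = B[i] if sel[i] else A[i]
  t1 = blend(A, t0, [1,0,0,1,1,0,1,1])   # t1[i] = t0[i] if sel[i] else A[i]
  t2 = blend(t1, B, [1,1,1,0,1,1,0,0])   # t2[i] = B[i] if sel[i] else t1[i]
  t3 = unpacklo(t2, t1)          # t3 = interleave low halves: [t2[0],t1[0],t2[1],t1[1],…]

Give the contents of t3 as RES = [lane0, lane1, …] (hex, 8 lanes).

  t0: 25 f2 60 4c a9 d5 a6 1a
  t1: 25 a9 60 4c a9 58 a6 1a
  t2: 25 f2 3f 4c e6 d5 a6 1a
  t3: 25 25 f2 a9 3f 60 4c 4c

RES = [0x25, 0x25, 0xf2, 0xa9, 0x3f, 0x60, 0x4c, 0x4c]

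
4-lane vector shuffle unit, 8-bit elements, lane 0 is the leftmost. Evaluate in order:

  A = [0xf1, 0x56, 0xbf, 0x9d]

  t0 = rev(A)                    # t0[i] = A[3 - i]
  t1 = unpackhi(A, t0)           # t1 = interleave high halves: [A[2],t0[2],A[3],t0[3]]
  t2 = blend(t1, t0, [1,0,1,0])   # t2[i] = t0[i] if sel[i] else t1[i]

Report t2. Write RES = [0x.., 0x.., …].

t0 = [0x9d, 0xbf, 0x56, 0xf1]
t1 = [0xbf, 0x56, 0x9d, 0xf1]
t2 = [0x9d, 0x56, 0x56, 0xf1]

RES = [0x9d, 0x56, 0x56, 0xf1]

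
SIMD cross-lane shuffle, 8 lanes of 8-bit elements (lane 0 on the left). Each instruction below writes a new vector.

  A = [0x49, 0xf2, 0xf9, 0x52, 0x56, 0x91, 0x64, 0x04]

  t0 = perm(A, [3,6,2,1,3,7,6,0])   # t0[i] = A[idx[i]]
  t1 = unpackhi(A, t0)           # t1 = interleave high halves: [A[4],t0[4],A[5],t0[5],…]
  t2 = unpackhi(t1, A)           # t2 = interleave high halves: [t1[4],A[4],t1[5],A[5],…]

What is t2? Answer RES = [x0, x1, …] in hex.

RES = [ 0x64  0x56  0x64  0x91  0x04  0x64  0x49  0x04 ]

  t0: 52 64 f9 f2 52 04 64 49
  t1: 56 52 91 04 64 64 04 49
  t2: 64 56 64 91 04 64 49 04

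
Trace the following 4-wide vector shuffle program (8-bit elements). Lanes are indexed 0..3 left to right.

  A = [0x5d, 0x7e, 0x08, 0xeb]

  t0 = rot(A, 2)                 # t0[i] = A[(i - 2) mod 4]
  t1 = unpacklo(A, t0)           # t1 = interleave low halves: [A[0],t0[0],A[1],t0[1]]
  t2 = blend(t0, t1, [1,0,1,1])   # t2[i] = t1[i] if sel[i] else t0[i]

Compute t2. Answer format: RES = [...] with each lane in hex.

RES = [ 0x5d  0xeb  0x7e  0xeb ]

t0 = [0x08, 0xeb, 0x5d, 0x7e]
t1 = [0x5d, 0x08, 0x7e, 0xeb]
t2 = [0x5d, 0xeb, 0x7e, 0xeb]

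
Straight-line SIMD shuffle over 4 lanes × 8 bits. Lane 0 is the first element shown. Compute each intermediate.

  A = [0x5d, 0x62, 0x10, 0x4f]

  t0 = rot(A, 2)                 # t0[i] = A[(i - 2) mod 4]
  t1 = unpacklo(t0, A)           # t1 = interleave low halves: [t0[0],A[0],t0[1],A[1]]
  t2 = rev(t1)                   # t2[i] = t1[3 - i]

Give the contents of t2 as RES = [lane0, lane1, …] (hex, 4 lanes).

RES = [ 0x62  0x4f  0x5d  0x10 ]

→ t0 |10|4f|5d|62|
→ t1 |10|5d|4f|62|
→ t2 |62|4f|5d|10|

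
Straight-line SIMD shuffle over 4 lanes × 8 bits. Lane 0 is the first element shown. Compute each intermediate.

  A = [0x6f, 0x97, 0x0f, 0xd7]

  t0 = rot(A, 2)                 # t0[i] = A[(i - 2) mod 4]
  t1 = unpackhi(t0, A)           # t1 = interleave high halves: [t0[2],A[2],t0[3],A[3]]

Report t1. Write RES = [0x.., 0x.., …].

RES = [ 0x6f  0x0f  0x97  0xd7 ]

t0 = [0x0f, 0xd7, 0x6f, 0x97]
t1 = [0x6f, 0x0f, 0x97, 0xd7]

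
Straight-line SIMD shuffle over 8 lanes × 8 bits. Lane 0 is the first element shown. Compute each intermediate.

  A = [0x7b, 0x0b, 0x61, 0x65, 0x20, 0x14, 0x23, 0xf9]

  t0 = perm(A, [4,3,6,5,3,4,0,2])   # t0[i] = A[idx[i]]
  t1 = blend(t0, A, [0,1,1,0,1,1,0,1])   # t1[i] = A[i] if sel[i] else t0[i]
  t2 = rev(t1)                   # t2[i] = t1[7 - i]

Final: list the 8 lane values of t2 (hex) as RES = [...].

  t0: 20 65 23 14 65 20 7b 61
  t1: 20 0b 61 14 20 14 7b f9
  t2: f9 7b 14 20 14 61 0b 20

RES = [ 0xf9  0x7b  0x14  0x20  0x14  0x61  0x0b  0x20 ]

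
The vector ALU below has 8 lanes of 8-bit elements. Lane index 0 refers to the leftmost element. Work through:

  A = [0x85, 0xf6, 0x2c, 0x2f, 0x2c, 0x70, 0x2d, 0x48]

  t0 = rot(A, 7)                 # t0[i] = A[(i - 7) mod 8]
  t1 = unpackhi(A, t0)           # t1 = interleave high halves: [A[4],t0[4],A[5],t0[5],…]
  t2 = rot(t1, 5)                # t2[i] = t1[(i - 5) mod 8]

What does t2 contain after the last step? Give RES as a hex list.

RES = [0x2d, 0x2d, 0x48, 0x48, 0x85, 0x2c, 0x70, 0x70]

  t0: f6 2c 2f 2c 70 2d 48 85
  t1: 2c 70 70 2d 2d 48 48 85
  t2: 2d 2d 48 48 85 2c 70 70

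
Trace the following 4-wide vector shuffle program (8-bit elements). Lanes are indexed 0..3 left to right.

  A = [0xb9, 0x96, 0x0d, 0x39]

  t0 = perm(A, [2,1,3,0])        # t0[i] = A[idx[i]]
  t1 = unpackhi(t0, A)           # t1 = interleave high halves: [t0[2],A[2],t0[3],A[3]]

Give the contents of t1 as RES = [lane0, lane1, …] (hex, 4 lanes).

→ t0 |0d|96|39|b9|
→ t1 |39|0d|b9|39|

RES = [ 0x39  0x0d  0xb9  0x39 ]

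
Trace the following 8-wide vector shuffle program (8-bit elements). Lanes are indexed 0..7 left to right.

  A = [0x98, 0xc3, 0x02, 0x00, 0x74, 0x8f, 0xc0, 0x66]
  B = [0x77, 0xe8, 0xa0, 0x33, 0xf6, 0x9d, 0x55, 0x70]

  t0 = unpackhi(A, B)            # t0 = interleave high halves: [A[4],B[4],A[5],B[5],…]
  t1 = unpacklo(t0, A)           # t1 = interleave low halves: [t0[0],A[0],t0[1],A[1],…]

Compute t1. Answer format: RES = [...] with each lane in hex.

→ t0 |74|f6|8f|9d|c0|55|66|70|
→ t1 |74|98|f6|c3|8f|02|9d|00|

RES = [0x74, 0x98, 0xf6, 0xc3, 0x8f, 0x02, 0x9d, 0x00]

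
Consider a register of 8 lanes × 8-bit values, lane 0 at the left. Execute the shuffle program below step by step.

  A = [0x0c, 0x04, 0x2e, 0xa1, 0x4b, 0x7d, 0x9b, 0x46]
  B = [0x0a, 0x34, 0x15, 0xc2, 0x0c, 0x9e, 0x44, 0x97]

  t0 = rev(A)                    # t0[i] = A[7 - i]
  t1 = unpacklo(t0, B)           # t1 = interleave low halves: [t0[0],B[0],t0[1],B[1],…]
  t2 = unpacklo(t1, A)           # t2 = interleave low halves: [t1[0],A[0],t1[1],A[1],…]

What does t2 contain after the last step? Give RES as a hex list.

→ t0 |46|9b|7d|4b|a1|2e|04|0c|
→ t1 |46|0a|9b|34|7d|15|4b|c2|
→ t2 |46|0c|0a|04|9b|2e|34|a1|

RES = [ 0x46  0x0c  0x0a  0x04  0x9b  0x2e  0x34  0xa1 ]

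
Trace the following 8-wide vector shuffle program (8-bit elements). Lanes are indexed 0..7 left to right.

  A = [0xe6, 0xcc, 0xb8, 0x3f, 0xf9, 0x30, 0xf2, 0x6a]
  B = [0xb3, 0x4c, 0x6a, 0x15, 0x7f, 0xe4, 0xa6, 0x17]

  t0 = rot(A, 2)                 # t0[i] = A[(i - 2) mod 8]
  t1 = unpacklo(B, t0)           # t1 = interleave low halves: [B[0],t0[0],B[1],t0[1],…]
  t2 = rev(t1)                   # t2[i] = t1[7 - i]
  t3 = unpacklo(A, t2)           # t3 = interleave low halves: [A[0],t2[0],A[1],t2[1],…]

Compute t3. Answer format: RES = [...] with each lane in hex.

RES = [0xe6, 0xcc, 0xcc, 0x15, 0xb8, 0xe6, 0x3f, 0x6a]

→ t0 |f2|6a|e6|cc|b8|3f|f9|30|
→ t1 |b3|f2|4c|6a|6a|e6|15|cc|
→ t2 |cc|15|e6|6a|6a|4c|f2|b3|
→ t3 |e6|cc|cc|15|b8|e6|3f|6a|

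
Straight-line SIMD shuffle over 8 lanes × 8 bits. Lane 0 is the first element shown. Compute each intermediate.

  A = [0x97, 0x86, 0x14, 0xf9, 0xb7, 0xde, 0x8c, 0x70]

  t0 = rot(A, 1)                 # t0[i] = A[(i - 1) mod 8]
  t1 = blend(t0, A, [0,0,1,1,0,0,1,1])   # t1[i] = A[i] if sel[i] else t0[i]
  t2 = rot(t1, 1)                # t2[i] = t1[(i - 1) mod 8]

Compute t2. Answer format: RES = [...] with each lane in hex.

RES = [0x70, 0x70, 0x97, 0x14, 0xf9, 0xf9, 0xb7, 0x8c]

→ t0 |70|97|86|14|f9|b7|de|8c|
→ t1 |70|97|14|f9|f9|b7|8c|70|
→ t2 |70|70|97|14|f9|f9|b7|8c|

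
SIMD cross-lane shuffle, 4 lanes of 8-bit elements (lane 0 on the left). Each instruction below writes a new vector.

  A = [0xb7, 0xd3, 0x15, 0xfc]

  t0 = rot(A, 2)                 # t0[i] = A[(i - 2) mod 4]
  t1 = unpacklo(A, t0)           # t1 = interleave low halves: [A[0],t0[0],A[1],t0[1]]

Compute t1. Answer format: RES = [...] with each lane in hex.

  t0: 15 fc b7 d3
  t1: b7 15 d3 fc

RES = [0xb7, 0x15, 0xd3, 0xfc]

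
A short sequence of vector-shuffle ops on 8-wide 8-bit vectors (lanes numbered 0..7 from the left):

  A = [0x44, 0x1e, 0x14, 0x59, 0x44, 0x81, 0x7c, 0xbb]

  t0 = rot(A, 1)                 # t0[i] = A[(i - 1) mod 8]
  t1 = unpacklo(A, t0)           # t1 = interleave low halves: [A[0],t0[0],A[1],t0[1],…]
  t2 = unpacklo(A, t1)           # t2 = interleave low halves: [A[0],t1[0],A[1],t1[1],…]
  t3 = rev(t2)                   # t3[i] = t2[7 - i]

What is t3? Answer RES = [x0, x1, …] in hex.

RES = [ 0x44  0x59  0x1e  0x14  0xbb  0x1e  0x44  0x44 ]

  t0: bb 44 1e 14 59 44 81 7c
  t1: 44 bb 1e 44 14 1e 59 14
  t2: 44 44 1e bb 14 1e 59 44
  t3: 44 59 1e 14 bb 1e 44 44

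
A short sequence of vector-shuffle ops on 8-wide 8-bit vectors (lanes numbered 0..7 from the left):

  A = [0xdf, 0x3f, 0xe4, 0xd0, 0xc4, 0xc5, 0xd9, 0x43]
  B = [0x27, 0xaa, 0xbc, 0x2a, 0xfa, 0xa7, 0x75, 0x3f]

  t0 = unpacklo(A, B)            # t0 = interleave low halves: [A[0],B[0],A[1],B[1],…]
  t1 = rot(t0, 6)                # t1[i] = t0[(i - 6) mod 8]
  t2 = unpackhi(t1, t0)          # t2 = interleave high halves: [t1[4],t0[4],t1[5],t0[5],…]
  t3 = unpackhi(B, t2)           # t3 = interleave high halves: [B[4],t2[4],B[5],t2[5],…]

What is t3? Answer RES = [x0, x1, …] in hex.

t0 = [0xdf, 0x27, 0x3f, 0xaa, 0xe4, 0xbc, 0xd0, 0x2a]
t1 = [0x3f, 0xaa, 0xe4, 0xbc, 0xd0, 0x2a, 0xdf, 0x27]
t2 = [0xd0, 0xe4, 0x2a, 0xbc, 0xdf, 0xd0, 0x27, 0x2a]
t3 = [0xfa, 0xdf, 0xa7, 0xd0, 0x75, 0x27, 0x3f, 0x2a]

RES = [0xfa, 0xdf, 0xa7, 0xd0, 0x75, 0x27, 0x3f, 0x2a]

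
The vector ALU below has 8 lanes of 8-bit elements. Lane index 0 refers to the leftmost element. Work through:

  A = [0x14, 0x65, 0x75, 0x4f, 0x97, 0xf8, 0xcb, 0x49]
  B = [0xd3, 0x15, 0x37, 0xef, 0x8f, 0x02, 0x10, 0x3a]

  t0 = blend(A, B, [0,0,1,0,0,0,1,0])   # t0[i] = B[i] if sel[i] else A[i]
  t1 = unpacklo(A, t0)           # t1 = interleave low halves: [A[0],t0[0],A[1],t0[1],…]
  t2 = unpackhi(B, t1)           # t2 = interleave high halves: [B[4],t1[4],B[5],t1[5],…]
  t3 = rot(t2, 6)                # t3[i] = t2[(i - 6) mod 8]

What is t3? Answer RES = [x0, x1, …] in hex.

→ t0 |14|65|37|4f|97|f8|10|49|
→ t1 |14|14|65|65|75|37|4f|4f|
→ t2 |8f|75|02|37|10|4f|3a|4f|
→ t3 |02|37|10|4f|3a|4f|8f|75|

RES = [ 0x02  0x37  0x10  0x4f  0x3a  0x4f  0x8f  0x75 ]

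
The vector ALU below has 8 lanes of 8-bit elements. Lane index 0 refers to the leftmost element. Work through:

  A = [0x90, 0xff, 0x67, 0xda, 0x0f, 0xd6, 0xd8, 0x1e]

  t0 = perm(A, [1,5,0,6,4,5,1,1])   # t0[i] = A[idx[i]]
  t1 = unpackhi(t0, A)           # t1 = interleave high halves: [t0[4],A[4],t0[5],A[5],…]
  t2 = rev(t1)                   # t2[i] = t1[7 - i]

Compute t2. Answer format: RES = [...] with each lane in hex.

RES = [ 0x1e  0xff  0xd8  0xff  0xd6  0xd6  0x0f  0x0f ]

  t0: ff d6 90 d8 0f d6 ff ff
  t1: 0f 0f d6 d6 ff d8 ff 1e
  t2: 1e ff d8 ff d6 d6 0f 0f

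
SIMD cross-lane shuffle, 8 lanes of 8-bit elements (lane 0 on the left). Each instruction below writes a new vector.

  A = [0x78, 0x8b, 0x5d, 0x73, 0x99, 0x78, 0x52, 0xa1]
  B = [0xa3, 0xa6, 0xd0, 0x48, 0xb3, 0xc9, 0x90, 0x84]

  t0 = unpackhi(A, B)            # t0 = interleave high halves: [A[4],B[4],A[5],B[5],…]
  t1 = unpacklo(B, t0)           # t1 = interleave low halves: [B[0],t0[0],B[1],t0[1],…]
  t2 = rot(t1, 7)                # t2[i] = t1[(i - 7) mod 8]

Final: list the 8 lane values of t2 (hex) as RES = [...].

RES = [0x99, 0xa6, 0xb3, 0xd0, 0x78, 0x48, 0xc9, 0xa3]

→ t0 |99|b3|78|c9|52|90|a1|84|
→ t1 |a3|99|a6|b3|d0|78|48|c9|
→ t2 |99|a6|b3|d0|78|48|c9|a3|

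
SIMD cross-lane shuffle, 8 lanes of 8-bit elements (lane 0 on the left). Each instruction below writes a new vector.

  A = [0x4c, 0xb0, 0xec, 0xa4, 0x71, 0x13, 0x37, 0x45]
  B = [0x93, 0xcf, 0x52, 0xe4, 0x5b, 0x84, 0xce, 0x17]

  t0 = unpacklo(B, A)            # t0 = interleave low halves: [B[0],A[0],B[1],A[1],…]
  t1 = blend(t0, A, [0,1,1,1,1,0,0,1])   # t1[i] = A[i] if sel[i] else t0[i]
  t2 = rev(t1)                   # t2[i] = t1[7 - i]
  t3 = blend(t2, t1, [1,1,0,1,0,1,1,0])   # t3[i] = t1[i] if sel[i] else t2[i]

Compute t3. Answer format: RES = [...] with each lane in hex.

  t0: 93 4c cf b0 52 ec e4 a4
  t1: 93 b0 ec a4 71 ec e4 45
  t2: 45 e4 ec 71 a4 ec b0 93
  t3: 93 b0 ec a4 a4 ec e4 93

RES = [ 0x93  0xb0  0xec  0xa4  0xa4  0xec  0xe4  0x93 ]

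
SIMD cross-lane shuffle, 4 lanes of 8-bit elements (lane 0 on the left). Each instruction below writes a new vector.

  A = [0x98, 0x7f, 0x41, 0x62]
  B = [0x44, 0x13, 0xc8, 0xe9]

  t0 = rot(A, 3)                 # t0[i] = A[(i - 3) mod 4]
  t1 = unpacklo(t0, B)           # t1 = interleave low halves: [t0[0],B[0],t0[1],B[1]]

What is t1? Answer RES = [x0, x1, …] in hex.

  t0: 7f 41 62 98
  t1: 7f 44 41 13

RES = [ 0x7f  0x44  0x41  0x13 ]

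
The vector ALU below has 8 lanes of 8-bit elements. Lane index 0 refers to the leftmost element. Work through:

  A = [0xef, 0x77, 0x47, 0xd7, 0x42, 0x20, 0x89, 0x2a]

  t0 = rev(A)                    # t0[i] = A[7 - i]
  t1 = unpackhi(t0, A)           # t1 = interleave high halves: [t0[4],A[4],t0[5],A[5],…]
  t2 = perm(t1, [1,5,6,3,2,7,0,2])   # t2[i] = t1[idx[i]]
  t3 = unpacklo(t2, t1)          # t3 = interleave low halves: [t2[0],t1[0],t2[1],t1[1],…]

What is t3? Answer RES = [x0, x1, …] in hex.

  t0: 2a 89 20 42 d7 47 77 ef
  t1: d7 42 47 20 77 89 ef 2a
  t2: 42 89 ef 20 47 2a d7 47
  t3: 42 d7 89 42 ef 47 20 20

RES = [0x42, 0xd7, 0x89, 0x42, 0xef, 0x47, 0x20, 0x20]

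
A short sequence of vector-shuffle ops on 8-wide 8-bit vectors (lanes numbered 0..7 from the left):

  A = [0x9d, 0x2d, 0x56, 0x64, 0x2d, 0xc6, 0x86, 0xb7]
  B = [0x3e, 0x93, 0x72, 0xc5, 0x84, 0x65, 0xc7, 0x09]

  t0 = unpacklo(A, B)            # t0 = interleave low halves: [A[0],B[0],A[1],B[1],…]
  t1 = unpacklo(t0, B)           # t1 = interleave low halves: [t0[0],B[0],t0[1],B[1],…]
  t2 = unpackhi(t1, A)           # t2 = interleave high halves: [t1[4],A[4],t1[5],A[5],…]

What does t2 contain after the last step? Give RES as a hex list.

t0 = [0x9d, 0x3e, 0x2d, 0x93, 0x56, 0x72, 0x64, 0xc5]
t1 = [0x9d, 0x3e, 0x3e, 0x93, 0x2d, 0x72, 0x93, 0xc5]
t2 = [0x2d, 0x2d, 0x72, 0xc6, 0x93, 0x86, 0xc5, 0xb7]

RES = [ 0x2d  0x2d  0x72  0xc6  0x93  0x86  0xc5  0xb7 ]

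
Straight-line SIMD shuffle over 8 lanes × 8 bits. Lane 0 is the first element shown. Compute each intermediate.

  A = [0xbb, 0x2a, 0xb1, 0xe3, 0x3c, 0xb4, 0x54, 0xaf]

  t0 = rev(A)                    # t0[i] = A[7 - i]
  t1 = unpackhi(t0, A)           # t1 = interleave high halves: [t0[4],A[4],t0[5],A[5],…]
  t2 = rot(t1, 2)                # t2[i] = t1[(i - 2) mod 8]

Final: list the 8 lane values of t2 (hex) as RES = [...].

RES = [ 0xbb  0xaf  0xe3  0x3c  0xb1  0xb4  0x2a  0x54 ]

  t0: af 54 b4 3c e3 b1 2a bb
  t1: e3 3c b1 b4 2a 54 bb af
  t2: bb af e3 3c b1 b4 2a 54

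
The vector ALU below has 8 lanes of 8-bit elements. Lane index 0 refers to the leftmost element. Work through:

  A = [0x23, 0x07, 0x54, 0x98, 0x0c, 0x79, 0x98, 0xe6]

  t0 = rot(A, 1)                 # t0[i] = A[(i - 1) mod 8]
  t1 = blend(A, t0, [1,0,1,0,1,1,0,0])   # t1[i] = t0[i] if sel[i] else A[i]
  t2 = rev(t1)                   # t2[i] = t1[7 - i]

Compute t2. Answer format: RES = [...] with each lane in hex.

RES = [0xe6, 0x98, 0x0c, 0x98, 0x98, 0x07, 0x07, 0xe6]

→ t0 |e6|23|07|54|98|0c|79|98|
→ t1 |e6|07|07|98|98|0c|98|e6|
→ t2 |e6|98|0c|98|98|07|07|e6|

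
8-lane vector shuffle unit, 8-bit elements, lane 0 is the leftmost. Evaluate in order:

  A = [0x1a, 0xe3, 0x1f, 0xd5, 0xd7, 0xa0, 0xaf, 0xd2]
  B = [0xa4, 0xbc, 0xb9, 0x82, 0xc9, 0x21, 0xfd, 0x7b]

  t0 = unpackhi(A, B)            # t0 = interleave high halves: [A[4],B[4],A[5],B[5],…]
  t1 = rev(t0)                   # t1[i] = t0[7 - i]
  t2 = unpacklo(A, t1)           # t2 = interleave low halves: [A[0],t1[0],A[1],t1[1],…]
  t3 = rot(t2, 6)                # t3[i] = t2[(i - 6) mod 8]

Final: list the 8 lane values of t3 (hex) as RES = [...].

→ t0 |d7|c9|a0|21|af|fd|d2|7b|
→ t1 |7b|d2|fd|af|21|a0|c9|d7|
→ t2 |1a|7b|e3|d2|1f|fd|d5|af|
→ t3 |e3|d2|1f|fd|d5|af|1a|7b|

RES = [0xe3, 0xd2, 0x1f, 0xfd, 0xd5, 0xaf, 0x1a, 0x7b]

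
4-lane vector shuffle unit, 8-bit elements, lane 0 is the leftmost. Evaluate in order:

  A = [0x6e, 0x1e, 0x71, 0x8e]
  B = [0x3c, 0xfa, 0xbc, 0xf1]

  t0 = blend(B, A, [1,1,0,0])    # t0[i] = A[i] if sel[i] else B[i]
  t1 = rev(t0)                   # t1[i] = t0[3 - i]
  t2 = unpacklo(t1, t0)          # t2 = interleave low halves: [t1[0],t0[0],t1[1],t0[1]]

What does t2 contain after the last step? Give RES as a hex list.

  t0: 6e 1e bc f1
  t1: f1 bc 1e 6e
  t2: f1 6e bc 1e

RES = [ 0xf1  0x6e  0xbc  0x1e ]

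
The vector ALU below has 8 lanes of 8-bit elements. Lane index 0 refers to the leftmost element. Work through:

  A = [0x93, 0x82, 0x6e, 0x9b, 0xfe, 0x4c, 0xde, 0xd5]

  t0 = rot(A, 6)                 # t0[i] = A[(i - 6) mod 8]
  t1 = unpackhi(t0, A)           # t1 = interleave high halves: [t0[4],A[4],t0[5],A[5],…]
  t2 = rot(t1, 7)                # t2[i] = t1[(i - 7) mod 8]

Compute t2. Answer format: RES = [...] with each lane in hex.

RES = [0xfe, 0xd5, 0x4c, 0x93, 0xde, 0x82, 0xd5, 0xde]

  t0: 6e 9b fe 4c de d5 93 82
  t1: de fe d5 4c 93 de 82 d5
  t2: fe d5 4c 93 de 82 d5 de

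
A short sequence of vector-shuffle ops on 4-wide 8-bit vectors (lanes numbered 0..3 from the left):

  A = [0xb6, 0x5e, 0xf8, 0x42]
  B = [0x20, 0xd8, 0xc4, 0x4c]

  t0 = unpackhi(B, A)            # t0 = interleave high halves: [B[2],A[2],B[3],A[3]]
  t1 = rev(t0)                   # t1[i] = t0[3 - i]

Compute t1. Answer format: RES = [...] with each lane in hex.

RES = [0x42, 0x4c, 0xf8, 0xc4]

t0 = [0xc4, 0xf8, 0x4c, 0x42]
t1 = [0x42, 0x4c, 0xf8, 0xc4]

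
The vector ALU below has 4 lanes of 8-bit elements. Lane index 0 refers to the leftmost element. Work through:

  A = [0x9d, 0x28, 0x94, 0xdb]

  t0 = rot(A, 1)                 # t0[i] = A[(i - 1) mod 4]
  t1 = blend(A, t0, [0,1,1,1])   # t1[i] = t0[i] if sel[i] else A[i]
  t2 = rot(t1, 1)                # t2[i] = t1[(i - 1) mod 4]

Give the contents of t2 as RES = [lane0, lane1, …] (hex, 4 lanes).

RES = [0x94, 0x9d, 0x9d, 0x28]

  t0: db 9d 28 94
  t1: 9d 9d 28 94
  t2: 94 9d 9d 28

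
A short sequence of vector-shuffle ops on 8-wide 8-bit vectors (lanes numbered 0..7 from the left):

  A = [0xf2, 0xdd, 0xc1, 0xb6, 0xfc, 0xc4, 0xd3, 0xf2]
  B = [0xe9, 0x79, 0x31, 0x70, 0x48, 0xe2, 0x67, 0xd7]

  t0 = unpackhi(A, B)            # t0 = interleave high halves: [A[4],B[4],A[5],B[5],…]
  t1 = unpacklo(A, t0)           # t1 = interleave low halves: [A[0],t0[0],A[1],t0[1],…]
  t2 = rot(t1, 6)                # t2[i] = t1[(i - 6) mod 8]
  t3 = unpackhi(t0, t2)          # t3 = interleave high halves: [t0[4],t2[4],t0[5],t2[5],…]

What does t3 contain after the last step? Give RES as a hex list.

→ t0 |fc|48|c4|e2|d3|67|f2|d7|
→ t1 |f2|fc|dd|48|c1|c4|b6|e2|
→ t2 |dd|48|c1|c4|b6|e2|f2|fc|
→ t3 |d3|b6|67|e2|f2|f2|d7|fc|

RES = [ 0xd3  0xb6  0x67  0xe2  0xf2  0xf2  0xd7  0xfc ]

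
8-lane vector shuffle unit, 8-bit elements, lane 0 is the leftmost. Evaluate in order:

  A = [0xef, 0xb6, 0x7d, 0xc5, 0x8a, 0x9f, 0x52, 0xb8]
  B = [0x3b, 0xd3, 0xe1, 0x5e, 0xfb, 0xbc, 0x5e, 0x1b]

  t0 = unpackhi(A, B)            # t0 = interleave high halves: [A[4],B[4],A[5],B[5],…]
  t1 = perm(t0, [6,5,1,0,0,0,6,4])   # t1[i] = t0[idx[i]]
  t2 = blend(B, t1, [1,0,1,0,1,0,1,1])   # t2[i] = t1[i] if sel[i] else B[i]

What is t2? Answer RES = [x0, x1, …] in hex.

RES = [ 0xb8  0xd3  0xfb  0x5e  0x8a  0xbc  0xb8  0x52 ]

→ t0 |8a|fb|9f|bc|52|5e|b8|1b|
→ t1 |b8|5e|fb|8a|8a|8a|b8|52|
→ t2 |b8|d3|fb|5e|8a|bc|b8|52|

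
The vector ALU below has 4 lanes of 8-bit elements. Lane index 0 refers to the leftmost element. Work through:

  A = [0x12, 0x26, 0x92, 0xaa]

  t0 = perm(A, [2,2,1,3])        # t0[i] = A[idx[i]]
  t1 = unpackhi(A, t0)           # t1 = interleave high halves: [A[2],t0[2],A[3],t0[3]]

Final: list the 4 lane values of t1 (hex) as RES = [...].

t0 = [0x92, 0x92, 0x26, 0xaa]
t1 = [0x92, 0x26, 0xaa, 0xaa]

RES = [ 0x92  0x26  0xaa  0xaa ]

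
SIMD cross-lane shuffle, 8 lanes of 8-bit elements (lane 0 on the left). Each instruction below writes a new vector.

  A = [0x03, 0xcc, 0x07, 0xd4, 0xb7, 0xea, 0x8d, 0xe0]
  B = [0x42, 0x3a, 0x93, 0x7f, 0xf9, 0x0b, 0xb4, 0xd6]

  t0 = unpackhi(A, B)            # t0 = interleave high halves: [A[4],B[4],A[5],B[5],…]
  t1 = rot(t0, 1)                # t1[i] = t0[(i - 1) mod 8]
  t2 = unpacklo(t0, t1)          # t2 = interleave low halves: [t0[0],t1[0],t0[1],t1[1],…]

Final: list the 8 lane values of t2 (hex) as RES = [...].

  t0: b7 f9 ea 0b 8d b4 e0 d6
  t1: d6 b7 f9 ea 0b 8d b4 e0
  t2: b7 d6 f9 b7 ea f9 0b ea

RES = [ 0xb7  0xd6  0xf9  0xb7  0xea  0xf9  0x0b  0xea ]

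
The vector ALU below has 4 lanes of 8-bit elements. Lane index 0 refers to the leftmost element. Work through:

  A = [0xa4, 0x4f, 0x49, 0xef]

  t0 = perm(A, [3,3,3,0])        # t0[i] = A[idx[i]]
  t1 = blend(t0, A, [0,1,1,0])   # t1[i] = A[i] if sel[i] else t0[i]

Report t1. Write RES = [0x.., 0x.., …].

RES = [0xef, 0x4f, 0x49, 0xa4]

t0 = [0xef, 0xef, 0xef, 0xa4]
t1 = [0xef, 0x4f, 0x49, 0xa4]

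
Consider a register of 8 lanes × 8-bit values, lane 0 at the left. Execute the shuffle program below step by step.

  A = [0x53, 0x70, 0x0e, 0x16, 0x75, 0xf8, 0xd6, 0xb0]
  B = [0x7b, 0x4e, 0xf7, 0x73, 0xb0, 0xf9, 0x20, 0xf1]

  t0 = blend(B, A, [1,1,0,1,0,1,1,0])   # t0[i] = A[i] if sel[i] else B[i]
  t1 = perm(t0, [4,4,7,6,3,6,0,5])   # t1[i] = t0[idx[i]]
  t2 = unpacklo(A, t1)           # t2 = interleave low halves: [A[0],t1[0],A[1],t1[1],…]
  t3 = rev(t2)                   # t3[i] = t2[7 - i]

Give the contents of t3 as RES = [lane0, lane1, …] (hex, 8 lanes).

RES = [0xd6, 0x16, 0xf1, 0x0e, 0xb0, 0x70, 0xb0, 0x53]

t0 = [0x53, 0x70, 0xf7, 0x16, 0xb0, 0xf8, 0xd6, 0xf1]
t1 = [0xb0, 0xb0, 0xf1, 0xd6, 0x16, 0xd6, 0x53, 0xf8]
t2 = [0x53, 0xb0, 0x70, 0xb0, 0x0e, 0xf1, 0x16, 0xd6]
t3 = [0xd6, 0x16, 0xf1, 0x0e, 0xb0, 0x70, 0xb0, 0x53]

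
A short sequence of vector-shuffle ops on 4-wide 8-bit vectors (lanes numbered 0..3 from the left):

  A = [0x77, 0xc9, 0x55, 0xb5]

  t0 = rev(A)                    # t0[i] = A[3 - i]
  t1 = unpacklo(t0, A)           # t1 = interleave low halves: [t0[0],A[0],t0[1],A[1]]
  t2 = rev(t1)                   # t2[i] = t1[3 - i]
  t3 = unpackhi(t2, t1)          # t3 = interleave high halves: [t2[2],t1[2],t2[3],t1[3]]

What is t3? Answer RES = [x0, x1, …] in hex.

t0 = [0xb5, 0x55, 0xc9, 0x77]
t1 = [0xb5, 0x77, 0x55, 0xc9]
t2 = [0xc9, 0x55, 0x77, 0xb5]
t3 = [0x77, 0x55, 0xb5, 0xc9]

RES = [0x77, 0x55, 0xb5, 0xc9]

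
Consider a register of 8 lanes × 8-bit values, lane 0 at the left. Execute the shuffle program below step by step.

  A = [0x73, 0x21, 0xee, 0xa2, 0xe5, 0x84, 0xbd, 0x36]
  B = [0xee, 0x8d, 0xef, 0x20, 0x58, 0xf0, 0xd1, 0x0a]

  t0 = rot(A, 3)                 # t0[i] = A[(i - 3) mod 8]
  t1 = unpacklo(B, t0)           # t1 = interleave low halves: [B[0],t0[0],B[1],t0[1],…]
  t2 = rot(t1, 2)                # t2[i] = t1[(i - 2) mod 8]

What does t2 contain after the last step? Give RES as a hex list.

→ t0 |84|bd|36|73|21|ee|a2|e5|
→ t1 |ee|84|8d|bd|ef|36|20|73|
→ t2 |20|73|ee|84|8d|bd|ef|36|

RES = [0x20, 0x73, 0xee, 0x84, 0x8d, 0xbd, 0xef, 0x36]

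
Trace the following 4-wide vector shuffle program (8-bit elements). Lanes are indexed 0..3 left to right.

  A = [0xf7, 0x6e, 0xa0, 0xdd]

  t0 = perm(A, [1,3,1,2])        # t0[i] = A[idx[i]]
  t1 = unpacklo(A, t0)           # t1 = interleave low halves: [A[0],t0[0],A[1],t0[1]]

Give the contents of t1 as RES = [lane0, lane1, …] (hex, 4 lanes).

RES = [0xf7, 0x6e, 0x6e, 0xdd]

t0 = [0x6e, 0xdd, 0x6e, 0xa0]
t1 = [0xf7, 0x6e, 0x6e, 0xdd]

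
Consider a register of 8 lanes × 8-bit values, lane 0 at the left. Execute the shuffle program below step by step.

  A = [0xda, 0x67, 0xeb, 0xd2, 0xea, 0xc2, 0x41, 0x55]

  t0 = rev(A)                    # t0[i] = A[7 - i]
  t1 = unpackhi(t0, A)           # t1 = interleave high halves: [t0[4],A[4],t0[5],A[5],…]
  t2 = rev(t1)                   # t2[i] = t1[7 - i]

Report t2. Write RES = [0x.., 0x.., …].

t0 = [0x55, 0x41, 0xc2, 0xea, 0xd2, 0xeb, 0x67, 0xda]
t1 = [0xd2, 0xea, 0xeb, 0xc2, 0x67, 0x41, 0xda, 0x55]
t2 = [0x55, 0xda, 0x41, 0x67, 0xc2, 0xeb, 0xea, 0xd2]

RES = [0x55, 0xda, 0x41, 0x67, 0xc2, 0xeb, 0xea, 0xd2]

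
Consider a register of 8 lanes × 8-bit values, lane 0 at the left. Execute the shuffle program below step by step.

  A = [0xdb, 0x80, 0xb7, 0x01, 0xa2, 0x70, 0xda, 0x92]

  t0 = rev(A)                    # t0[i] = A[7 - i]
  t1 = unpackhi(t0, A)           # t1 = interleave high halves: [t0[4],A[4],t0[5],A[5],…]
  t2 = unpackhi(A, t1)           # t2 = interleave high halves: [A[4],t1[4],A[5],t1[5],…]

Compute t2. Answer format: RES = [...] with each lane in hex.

t0 = [0x92, 0xda, 0x70, 0xa2, 0x01, 0xb7, 0x80, 0xdb]
t1 = [0x01, 0xa2, 0xb7, 0x70, 0x80, 0xda, 0xdb, 0x92]
t2 = [0xa2, 0x80, 0x70, 0xda, 0xda, 0xdb, 0x92, 0x92]

RES = [0xa2, 0x80, 0x70, 0xda, 0xda, 0xdb, 0x92, 0x92]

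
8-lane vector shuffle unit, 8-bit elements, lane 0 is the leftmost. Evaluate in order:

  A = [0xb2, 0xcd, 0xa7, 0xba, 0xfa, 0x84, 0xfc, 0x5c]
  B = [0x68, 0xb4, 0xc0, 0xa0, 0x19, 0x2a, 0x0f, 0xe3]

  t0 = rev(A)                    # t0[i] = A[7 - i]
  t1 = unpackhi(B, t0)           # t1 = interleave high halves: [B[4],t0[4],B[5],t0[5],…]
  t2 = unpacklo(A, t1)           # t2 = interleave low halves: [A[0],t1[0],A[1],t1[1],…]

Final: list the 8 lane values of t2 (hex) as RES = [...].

  t0: 5c fc 84 fa ba a7 cd b2
  t1: 19 ba 2a a7 0f cd e3 b2
  t2: b2 19 cd ba a7 2a ba a7

RES = [0xb2, 0x19, 0xcd, 0xba, 0xa7, 0x2a, 0xba, 0xa7]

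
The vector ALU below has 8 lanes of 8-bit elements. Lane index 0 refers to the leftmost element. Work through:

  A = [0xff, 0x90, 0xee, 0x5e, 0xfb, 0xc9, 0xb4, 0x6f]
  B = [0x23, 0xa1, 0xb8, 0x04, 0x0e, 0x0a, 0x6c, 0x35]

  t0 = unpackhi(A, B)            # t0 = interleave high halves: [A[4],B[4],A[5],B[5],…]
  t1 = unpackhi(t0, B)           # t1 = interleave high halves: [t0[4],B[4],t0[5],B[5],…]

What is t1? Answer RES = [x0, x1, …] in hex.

  t0: fb 0e c9 0a b4 6c 6f 35
  t1: b4 0e 6c 0a 6f 6c 35 35

RES = [ 0xb4  0x0e  0x6c  0x0a  0x6f  0x6c  0x35  0x35 ]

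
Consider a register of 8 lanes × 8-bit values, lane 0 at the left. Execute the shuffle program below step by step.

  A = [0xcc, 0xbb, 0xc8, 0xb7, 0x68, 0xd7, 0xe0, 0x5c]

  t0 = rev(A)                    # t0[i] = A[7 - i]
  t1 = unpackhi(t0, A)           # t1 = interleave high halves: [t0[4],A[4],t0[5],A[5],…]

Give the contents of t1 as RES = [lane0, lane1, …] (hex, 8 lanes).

→ t0 |5c|e0|d7|68|b7|c8|bb|cc|
→ t1 |b7|68|c8|d7|bb|e0|cc|5c|

RES = [ 0xb7  0x68  0xc8  0xd7  0xbb  0xe0  0xcc  0x5c ]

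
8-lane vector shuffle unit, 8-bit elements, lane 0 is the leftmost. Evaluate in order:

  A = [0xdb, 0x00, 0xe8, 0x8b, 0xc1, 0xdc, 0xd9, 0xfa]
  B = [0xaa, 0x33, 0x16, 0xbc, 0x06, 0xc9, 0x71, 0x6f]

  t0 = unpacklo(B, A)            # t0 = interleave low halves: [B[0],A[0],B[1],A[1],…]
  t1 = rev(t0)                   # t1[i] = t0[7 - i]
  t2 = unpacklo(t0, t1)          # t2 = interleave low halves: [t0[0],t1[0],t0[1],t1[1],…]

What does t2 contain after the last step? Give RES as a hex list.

RES = [0xaa, 0x8b, 0xdb, 0xbc, 0x33, 0xe8, 0x00, 0x16]

  t0: aa db 33 00 16 e8 bc 8b
  t1: 8b bc e8 16 00 33 db aa
  t2: aa 8b db bc 33 e8 00 16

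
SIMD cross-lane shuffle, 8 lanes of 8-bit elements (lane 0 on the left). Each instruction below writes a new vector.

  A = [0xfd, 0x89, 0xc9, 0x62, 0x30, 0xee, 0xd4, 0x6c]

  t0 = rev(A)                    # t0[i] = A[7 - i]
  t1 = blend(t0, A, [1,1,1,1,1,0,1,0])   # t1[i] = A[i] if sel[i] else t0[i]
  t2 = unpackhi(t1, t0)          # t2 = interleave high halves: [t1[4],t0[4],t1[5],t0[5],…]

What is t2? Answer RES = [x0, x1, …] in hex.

  t0: 6c d4 ee 30 62 c9 89 fd
  t1: fd 89 c9 62 30 c9 d4 fd
  t2: 30 62 c9 c9 d4 89 fd fd

RES = [ 0x30  0x62  0xc9  0xc9  0xd4  0x89  0xfd  0xfd ]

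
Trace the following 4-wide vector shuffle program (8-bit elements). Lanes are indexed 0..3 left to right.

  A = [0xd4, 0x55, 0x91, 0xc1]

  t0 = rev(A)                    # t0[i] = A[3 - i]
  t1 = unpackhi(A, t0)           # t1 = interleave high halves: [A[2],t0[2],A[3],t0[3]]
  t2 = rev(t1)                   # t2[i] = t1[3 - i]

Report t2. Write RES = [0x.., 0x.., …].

  t0: c1 91 55 d4
  t1: 91 55 c1 d4
  t2: d4 c1 55 91

RES = [0xd4, 0xc1, 0x55, 0x91]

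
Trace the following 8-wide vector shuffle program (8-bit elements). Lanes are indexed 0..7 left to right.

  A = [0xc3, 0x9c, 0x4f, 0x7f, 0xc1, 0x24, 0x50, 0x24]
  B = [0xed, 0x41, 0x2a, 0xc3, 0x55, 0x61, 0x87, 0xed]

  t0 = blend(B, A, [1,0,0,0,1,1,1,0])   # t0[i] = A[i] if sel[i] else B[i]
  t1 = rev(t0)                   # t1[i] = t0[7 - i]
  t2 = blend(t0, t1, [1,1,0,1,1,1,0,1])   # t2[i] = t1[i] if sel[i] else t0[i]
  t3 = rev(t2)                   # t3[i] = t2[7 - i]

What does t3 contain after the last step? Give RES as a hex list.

t0 = [0xc3, 0x41, 0x2a, 0xc3, 0xc1, 0x24, 0x50, 0xed]
t1 = [0xed, 0x50, 0x24, 0xc1, 0xc3, 0x2a, 0x41, 0xc3]
t2 = [0xed, 0x50, 0x2a, 0xc1, 0xc3, 0x2a, 0x50, 0xc3]
t3 = [0xc3, 0x50, 0x2a, 0xc3, 0xc1, 0x2a, 0x50, 0xed]

RES = [ 0xc3  0x50  0x2a  0xc3  0xc1  0x2a  0x50  0xed ]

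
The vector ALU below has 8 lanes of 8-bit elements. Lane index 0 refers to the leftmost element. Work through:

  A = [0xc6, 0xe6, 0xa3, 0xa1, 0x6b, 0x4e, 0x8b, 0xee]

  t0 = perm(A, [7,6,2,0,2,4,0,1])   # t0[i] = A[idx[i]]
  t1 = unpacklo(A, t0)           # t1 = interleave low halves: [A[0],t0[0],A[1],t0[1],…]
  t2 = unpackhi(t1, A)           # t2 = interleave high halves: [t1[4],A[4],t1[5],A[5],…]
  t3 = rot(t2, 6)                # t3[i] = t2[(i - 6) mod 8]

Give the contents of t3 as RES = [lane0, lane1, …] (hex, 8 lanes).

RES = [ 0xa3  0x4e  0xa1  0x8b  0xc6  0xee  0xa3  0x6b ]

  t0: ee 8b a3 c6 a3 6b c6 e6
  t1: c6 ee e6 8b a3 a3 a1 c6
  t2: a3 6b a3 4e a1 8b c6 ee
  t3: a3 4e a1 8b c6 ee a3 6b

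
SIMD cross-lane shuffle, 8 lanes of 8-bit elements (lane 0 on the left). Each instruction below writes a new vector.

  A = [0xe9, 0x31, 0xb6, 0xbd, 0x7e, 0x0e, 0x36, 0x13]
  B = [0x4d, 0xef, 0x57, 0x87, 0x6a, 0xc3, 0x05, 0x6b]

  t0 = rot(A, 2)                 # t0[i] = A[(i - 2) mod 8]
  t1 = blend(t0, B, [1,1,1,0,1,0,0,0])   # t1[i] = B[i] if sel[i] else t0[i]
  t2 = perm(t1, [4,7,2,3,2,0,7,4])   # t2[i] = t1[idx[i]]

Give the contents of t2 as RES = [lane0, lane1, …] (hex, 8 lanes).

RES = [ 0x6a  0x0e  0x57  0x31  0x57  0x4d  0x0e  0x6a ]

t0 = [0x36, 0x13, 0xe9, 0x31, 0xb6, 0xbd, 0x7e, 0x0e]
t1 = [0x4d, 0xef, 0x57, 0x31, 0x6a, 0xbd, 0x7e, 0x0e]
t2 = [0x6a, 0x0e, 0x57, 0x31, 0x57, 0x4d, 0x0e, 0x6a]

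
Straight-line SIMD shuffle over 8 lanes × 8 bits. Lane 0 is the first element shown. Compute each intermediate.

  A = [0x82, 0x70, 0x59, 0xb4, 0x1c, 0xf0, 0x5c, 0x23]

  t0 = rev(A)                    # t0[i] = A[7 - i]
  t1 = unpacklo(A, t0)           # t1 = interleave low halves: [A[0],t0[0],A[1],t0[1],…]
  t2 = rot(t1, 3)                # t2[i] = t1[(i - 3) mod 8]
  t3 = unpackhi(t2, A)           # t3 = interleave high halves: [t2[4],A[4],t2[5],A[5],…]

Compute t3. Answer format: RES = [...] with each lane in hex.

RES = [0x23, 0x1c, 0x70, 0xf0, 0x5c, 0x5c, 0x59, 0x23]

  t0: 23 5c f0 1c b4 59 70 82
  t1: 82 23 70 5c 59 f0 b4 1c
  t2: f0 b4 1c 82 23 70 5c 59
  t3: 23 1c 70 f0 5c 5c 59 23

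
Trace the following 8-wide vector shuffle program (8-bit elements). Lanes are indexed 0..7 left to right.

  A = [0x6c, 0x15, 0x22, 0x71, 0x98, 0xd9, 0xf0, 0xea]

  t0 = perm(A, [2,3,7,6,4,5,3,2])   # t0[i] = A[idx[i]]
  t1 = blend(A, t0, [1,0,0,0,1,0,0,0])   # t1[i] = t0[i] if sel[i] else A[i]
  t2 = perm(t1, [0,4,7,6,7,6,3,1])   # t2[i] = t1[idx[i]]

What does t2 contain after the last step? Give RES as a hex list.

t0 = [0x22, 0x71, 0xea, 0xf0, 0x98, 0xd9, 0x71, 0x22]
t1 = [0x22, 0x15, 0x22, 0x71, 0x98, 0xd9, 0xf0, 0xea]
t2 = [0x22, 0x98, 0xea, 0xf0, 0xea, 0xf0, 0x71, 0x15]

RES = [0x22, 0x98, 0xea, 0xf0, 0xea, 0xf0, 0x71, 0x15]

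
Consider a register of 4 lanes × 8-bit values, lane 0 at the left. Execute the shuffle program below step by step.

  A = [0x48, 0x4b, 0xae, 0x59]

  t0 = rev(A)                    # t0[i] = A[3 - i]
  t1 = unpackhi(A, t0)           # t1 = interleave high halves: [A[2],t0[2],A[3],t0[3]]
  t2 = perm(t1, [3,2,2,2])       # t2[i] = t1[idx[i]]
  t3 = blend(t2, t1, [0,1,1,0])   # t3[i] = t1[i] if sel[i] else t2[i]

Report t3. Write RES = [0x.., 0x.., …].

→ t0 |59|ae|4b|48|
→ t1 |ae|4b|59|48|
→ t2 |48|59|59|59|
→ t3 |48|4b|59|59|

RES = [0x48, 0x4b, 0x59, 0x59]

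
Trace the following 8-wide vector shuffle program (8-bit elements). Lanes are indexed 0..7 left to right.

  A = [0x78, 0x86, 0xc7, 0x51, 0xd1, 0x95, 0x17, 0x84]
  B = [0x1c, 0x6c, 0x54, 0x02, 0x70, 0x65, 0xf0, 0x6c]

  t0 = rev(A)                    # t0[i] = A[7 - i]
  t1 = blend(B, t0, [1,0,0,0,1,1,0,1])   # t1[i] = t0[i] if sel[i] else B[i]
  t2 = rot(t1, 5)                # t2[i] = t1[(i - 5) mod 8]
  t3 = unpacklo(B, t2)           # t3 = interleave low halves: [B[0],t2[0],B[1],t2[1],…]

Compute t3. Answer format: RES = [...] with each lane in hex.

  t0: 84 17 95 d1 51 c7 86 78
  t1: 84 6c 54 02 51 c7 f0 78
  t2: 02 51 c7 f0 78 84 6c 54
  t3: 1c 02 6c 51 54 c7 02 f0

RES = [ 0x1c  0x02  0x6c  0x51  0x54  0xc7  0x02  0xf0 ]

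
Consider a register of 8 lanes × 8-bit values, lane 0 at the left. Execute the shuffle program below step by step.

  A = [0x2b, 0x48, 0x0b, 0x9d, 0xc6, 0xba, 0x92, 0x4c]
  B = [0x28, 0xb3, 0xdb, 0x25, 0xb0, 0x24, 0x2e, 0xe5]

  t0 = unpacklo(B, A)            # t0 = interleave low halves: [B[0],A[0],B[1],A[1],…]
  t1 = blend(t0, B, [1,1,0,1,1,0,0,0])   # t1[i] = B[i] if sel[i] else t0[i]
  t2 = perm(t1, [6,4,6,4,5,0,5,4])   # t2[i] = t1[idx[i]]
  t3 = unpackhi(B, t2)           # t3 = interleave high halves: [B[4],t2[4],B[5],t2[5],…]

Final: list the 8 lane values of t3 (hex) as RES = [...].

RES = [ 0xb0  0x0b  0x24  0x28  0x2e  0x0b  0xe5  0xb0 ]

  t0: 28 2b b3 48 db 0b 25 9d
  t1: 28 b3 b3 25 b0 0b 25 9d
  t2: 25 b0 25 b0 0b 28 0b b0
  t3: b0 0b 24 28 2e 0b e5 b0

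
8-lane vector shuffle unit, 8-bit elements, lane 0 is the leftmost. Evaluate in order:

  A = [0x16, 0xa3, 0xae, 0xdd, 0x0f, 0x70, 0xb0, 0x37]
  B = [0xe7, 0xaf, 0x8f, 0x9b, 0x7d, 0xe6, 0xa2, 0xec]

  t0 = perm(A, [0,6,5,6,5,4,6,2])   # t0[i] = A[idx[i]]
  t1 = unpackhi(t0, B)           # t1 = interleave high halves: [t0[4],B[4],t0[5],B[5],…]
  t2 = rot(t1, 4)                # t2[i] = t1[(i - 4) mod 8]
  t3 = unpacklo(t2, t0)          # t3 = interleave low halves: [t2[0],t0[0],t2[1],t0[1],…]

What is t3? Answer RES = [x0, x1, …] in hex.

RES = [0xb0, 0x16, 0xa2, 0xb0, 0xae, 0x70, 0xec, 0xb0]

t0 = [0x16, 0xb0, 0x70, 0xb0, 0x70, 0x0f, 0xb0, 0xae]
t1 = [0x70, 0x7d, 0x0f, 0xe6, 0xb0, 0xa2, 0xae, 0xec]
t2 = [0xb0, 0xa2, 0xae, 0xec, 0x70, 0x7d, 0x0f, 0xe6]
t3 = [0xb0, 0x16, 0xa2, 0xb0, 0xae, 0x70, 0xec, 0xb0]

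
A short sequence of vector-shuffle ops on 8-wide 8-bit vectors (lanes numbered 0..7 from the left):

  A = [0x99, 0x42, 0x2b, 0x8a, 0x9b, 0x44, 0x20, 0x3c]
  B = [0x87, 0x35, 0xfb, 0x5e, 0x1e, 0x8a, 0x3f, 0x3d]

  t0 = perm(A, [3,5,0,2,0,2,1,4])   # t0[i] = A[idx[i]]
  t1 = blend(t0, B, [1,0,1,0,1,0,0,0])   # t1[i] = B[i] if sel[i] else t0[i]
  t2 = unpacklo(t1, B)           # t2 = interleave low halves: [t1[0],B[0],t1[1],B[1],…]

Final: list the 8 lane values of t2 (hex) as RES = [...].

RES = [0x87, 0x87, 0x44, 0x35, 0xfb, 0xfb, 0x2b, 0x5e]

→ t0 |8a|44|99|2b|99|2b|42|9b|
→ t1 |87|44|fb|2b|1e|2b|42|9b|
→ t2 |87|87|44|35|fb|fb|2b|5e|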